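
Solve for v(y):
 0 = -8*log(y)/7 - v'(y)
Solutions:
 v(y) = C1 - 8*y*log(y)/7 + 8*y/7


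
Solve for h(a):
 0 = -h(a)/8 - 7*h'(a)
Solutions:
 h(a) = C1*exp(-a/56)


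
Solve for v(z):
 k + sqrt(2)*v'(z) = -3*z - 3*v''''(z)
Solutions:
 v(z) = C1 + C4*exp(-2^(1/6)*3^(2/3)*z/3) - sqrt(2)*k*z/2 - 3*sqrt(2)*z^2/4 + (C2*sin(6^(1/6)*z/2) + C3*cos(6^(1/6)*z/2))*exp(2^(1/6)*3^(2/3)*z/6)


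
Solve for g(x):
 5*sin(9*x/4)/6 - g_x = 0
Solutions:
 g(x) = C1 - 10*cos(9*x/4)/27


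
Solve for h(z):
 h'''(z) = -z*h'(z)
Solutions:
 h(z) = C1 + Integral(C2*airyai(-z) + C3*airybi(-z), z)


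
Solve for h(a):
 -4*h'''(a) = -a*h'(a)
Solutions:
 h(a) = C1 + Integral(C2*airyai(2^(1/3)*a/2) + C3*airybi(2^(1/3)*a/2), a)


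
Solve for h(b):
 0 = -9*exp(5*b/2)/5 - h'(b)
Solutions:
 h(b) = C1 - 18*exp(5*b/2)/25


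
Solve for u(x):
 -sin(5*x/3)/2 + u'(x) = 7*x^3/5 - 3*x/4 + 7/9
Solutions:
 u(x) = C1 + 7*x^4/20 - 3*x^2/8 + 7*x/9 - 3*cos(5*x/3)/10


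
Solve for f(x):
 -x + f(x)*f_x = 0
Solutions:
 f(x) = -sqrt(C1 + x^2)
 f(x) = sqrt(C1 + x^2)


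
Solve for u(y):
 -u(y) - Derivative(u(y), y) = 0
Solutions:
 u(y) = C1*exp(-y)


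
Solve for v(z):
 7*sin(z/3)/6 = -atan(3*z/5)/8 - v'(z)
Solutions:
 v(z) = C1 - z*atan(3*z/5)/8 + 5*log(9*z^2 + 25)/48 + 7*cos(z/3)/2


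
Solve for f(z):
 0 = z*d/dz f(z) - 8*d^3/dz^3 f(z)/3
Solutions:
 f(z) = C1 + Integral(C2*airyai(3^(1/3)*z/2) + C3*airybi(3^(1/3)*z/2), z)


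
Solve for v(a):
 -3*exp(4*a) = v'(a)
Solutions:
 v(a) = C1 - 3*exp(4*a)/4


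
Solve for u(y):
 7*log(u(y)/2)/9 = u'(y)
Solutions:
 9*Integral(1/(-log(_y) + log(2)), (_y, u(y)))/7 = C1 - y


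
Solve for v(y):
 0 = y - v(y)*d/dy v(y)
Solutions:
 v(y) = -sqrt(C1 + y^2)
 v(y) = sqrt(C1 + y^2)


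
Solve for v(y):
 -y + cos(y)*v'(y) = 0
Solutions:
 v(y) = C1 + Integral(y/cos(y), y)


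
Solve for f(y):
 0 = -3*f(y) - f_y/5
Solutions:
 f(y) = C1*exp(-15*y)


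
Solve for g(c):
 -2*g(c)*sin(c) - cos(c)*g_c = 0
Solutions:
 g(c) = C1*cos(c)^2


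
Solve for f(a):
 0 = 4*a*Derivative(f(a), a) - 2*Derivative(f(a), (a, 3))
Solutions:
 f(a) = C1 + Integral(C2*airyai(2^(1/3)*a) + C3*airybi(2^(1/3)*a), a)


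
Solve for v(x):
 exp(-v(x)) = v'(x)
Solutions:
 v(x) = log(C1 + x)


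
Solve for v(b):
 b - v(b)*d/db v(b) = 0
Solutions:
 v(b) = -sqrt(C1 + b^2)
 v(b) = sqrt(C1 + b^2)


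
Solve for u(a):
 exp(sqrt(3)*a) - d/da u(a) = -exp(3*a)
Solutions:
 u(a) = C1 + exp(3*a)/3 + sqrt(3)*exp(sqrt(3)*a)/3


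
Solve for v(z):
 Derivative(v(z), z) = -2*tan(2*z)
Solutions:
 v(z) = C1 + log(cos(2*z))


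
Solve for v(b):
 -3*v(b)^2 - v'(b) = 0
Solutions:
 v(b) = 1/(C1 + 3*b)


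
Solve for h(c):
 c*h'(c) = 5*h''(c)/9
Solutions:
 h(c) = C1 + C2*erfi(3*sqrt(10)*c/10)


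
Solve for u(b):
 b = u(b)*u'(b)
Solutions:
 u(b) = -sqrt(C1 + b^2)
 u(b) = sqrt(C1 + b^2)


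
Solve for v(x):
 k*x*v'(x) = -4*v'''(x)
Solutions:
 v(x) = C1 + Integral(C2*airyai(2^(1/3)*x*(-k)^(1/3)/2) + C3*airybi(2^(1/3)*x*(-k)^(1/3)/2), x)


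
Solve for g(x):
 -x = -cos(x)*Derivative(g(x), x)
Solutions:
 g(x) = C1 + Integral(x/cos(x), x)


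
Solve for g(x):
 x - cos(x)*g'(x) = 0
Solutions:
 g(x) = C1 + Integral(x/cos(x), x)


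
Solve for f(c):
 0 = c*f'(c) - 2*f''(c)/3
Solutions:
 f(c) = C1 + C2*erfi(sqrt(3)*c/2)


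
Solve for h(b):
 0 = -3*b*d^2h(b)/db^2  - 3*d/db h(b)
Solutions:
 h(b) = C1 + C2*log(b)


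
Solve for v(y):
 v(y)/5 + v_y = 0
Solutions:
 v(y) = C1*exp(-y/5)


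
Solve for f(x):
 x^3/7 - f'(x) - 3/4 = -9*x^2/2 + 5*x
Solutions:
 f(x) = C1 + x^4/28 + 3*x^3/2 - 5*x^2/2 - 3*x/4


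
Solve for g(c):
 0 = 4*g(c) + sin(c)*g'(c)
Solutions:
 g(c) = C1*(cos(c)^2 + 2*cos(c) + 1)/(cos(c)^2 - 2*cos(c) + 1)


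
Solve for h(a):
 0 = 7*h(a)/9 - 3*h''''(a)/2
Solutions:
 h(a) = C1*exp(-42^(1/4)*a/3) + C2*exp(42^(1/4)*a/3) + C3*sin(42^(1/4)*a/3) + C4*cos(42^(1/4)*a/3)


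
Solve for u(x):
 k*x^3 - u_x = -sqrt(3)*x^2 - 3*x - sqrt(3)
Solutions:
 u(x) = C1 + k*x^4/4 + sqrt(3)*x^3/3 + 3*x^2/2 + sqrt(3)*x


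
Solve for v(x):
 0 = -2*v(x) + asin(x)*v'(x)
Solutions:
 v(x) = C1*exp(2*Integral(1/asin(x), x))


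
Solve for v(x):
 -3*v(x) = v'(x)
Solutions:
 v(x) = C1*exp(-3*x)


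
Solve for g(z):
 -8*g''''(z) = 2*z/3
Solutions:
 g(z) = C1 + C2*z + C3*z^2 + C4*z^3 - z^5/1440


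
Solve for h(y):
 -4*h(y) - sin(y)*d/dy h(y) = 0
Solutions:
 h(y) = C1*(cos(y)^2 + 2*cos(y) + 1)/(cos(y)^2 - 2*cos(y) + 1)


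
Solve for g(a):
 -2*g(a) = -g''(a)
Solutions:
 g(a) = C1*exp(-sqrt(2)*a) + C2*exp(sqrt(2)*a)


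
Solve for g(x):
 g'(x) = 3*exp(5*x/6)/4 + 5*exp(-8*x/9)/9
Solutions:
 g(x) = C1 + 9*exp(5*x/6)/10 - 5*exp(-8*x/9)/8


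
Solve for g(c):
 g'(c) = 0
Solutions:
 g(c) = C1


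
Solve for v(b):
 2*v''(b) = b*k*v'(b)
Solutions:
 v(b) = Piecewise((-sqrt(pi)*C1*erf(b*sqrt(-k)/2)/sqrt(-k) - C2, (k > 0) | (k < 0)), (-C1*b - C2, True))


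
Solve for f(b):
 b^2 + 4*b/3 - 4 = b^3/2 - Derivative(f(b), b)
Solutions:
 f(b) = C1 + b^4/8 - b^3/3 - 2*b^2/3 + 4*b


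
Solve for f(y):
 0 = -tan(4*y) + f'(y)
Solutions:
 f(y) = C1 - log(cos(4*y))/4


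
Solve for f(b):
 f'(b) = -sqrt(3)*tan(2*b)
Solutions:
 f(b) = C1 + sqrt(3)*log(cos(2*b))/2


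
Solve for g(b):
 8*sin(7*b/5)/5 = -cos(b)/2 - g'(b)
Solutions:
 g(b) = C1 - sin(b)/2 + 8*cos(7*b/5)/7


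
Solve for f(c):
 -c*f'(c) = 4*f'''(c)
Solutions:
 f(c) = C1 + Integral(C2*airyai(-2^(1/3)*c/2) + C3*airybi(-2^(1/3)*c/2), c)


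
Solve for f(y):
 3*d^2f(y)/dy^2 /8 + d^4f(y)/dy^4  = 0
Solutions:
 f(y) = C1 + C2*y + C3*sin(sqrt(6)*y/4) + C4*cos(sqrt(6)*y/4)


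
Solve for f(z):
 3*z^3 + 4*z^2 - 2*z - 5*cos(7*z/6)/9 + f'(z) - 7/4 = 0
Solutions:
 f(z) = C1 - 3*z^4/4 - 4*z^3/3 + z^2 + 7*z/4 + 10*sin(7*z/6)/21


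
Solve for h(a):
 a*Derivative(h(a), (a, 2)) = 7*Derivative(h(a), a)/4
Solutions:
 h(a) = C1 + C2*a^(11/4)


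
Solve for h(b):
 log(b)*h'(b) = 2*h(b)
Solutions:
 h(b) = C1*exp(2*li(b))


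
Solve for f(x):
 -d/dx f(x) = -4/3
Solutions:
 f(x) = C1 + 4*x/3


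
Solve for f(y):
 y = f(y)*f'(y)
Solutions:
 f(y) = -sqrt(C1 + y^2)
 f(y) = sqrt(C1 + y^2)


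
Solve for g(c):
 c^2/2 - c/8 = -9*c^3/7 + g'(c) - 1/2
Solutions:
 g(c) = C1 + 9*c^4/28 + c^3/6 - c^2/16 + c/2


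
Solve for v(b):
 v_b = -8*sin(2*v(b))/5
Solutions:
 8*b/5 + log(cos(2*v(b)) - 1)/4 - log(cos(2*v(b)) + 1)/4 = C1


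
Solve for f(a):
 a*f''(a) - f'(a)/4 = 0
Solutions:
 f(a) = C1 + C2*a^(5/4)


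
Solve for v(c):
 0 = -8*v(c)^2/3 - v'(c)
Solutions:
 v(c) = 3/(C1 + 8*c)


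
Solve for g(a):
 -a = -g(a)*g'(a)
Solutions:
 g(a) = -sqrt(C1 + a^2)
 g(a) = sqrt(C1 + a^2)


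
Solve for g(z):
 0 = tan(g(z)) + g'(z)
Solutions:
 g(z) = pi - asin(C1*exp(-z))
 g(z) = asin(C1*exp(-z))


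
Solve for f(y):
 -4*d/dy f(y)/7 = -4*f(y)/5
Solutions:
 f(y) = C1*exp(7*y/5)


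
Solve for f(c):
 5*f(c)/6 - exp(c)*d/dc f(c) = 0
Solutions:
 f(c) = C1*exp(-5*exp(-c)/6)


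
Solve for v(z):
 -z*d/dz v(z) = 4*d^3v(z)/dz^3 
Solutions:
 v(z) = C1 + Integral(C2*airyai(-2^(1/3)*z/2) + C3*airybi(-2^(1/3)*z/2), z)


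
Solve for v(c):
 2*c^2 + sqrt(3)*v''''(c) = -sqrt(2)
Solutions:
 v(c) = C1 + C2*c + C3*c^2 + C4*c^3 - sqrt(3)*c^6/540 - sqrt(6)*c^4/72


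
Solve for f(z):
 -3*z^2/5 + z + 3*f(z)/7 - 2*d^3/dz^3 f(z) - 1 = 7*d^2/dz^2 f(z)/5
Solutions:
 f(z) = C1*exp(-z*(343*7^(1/3)/(180*sqrt(9655) + 17849)^(1/3) + 98 + 7^(2/3)*(180*sqrt(9655) + 17849)^(1/3))/420)*sin(sqrt(3)*7^(1/3)*z*(-7^(1/3)*(180*sqrt(9655) + 17849)^(1/3) + 343/(180*sqrt(9655) + 17849)^(1/3))/420) + C2*exp(-z*(343*7^(1/3)/(180*sqrt(9655) + 17849)^(1/3) + 98 + 7^(2/3)*(180*sqrt(9655) + 17849)^(1/3))/420)*cos(sqrt(3)*7^(1/3)*z*(-7^(1/3)*(180*sqrt(9655) + 17849)^(1/3) + 343/(180*sqrt(9655) + 17849)^(1/3))/420) + C3*exp(z*(-49 + 343*7^(1/3)/(180*sqrt(9655) + 17849)^(1/3) + 7^(2/3)*(180*sqrt(9655) + 17849)^(1/3))/210) + 7*z^2/5 - 7*z/3 + 287/25


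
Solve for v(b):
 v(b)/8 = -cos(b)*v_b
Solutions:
 v(b) = C1*(sin(b) - 1)^(1/16)/(sin(b) + 1)^(1/16)


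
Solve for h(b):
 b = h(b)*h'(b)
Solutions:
 h(b) = -sqrt(C1 + b^2)
 h(b) = sqrt(C1 + b^2)


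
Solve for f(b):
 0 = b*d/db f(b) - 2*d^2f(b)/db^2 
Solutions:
 f(b) = C1 + C2*erfi(b/2)


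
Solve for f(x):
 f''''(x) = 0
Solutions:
 f(x) = C1 + C2*x + C3*x^2 + C4*x^3


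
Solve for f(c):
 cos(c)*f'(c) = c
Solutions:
 f(c) = C1 + Integral(c/cos(c), c)


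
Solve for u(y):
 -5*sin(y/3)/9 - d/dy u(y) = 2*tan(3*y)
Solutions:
 u(y) = C1 + 2*log(cos(3*y))/3 + 5*cos(y/3)/3


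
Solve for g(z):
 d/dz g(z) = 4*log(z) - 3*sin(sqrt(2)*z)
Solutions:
 g(z) = C1 + 4*z*log(z) - 4*z + 3*sqrt(2)*cos(sqrt(2)*z)/2


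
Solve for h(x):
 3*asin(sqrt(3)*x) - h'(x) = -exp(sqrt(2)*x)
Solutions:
 h(x) = C1 + 3*x*asin(sqrt(3)*x) + sqrt(3)*sqrt(1 - 3*x^2) + sqrt(2)*exp(sqrt(2)*x)/2


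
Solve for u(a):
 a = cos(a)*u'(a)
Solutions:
 u(a) = C1 + Integral(a/cos(a), a)


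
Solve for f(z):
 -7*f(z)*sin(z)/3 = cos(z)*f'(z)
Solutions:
 f(z) = C1*cos(z)^(7/3)


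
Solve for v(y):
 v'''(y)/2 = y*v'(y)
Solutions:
 v(y) = C1 + Integral(C2*airyai(2^(1/3)*y) + C3*airybi(2^(1/3)*y), y)


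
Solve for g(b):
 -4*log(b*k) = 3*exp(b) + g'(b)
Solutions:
 g(b) = C1 - 4*b*log(b*k) + 4*b - 3*exp(b)


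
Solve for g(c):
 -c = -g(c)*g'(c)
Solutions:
 g(c) = -sqrt(C1 + c^2)
 g(c) = sqrt(C1 + c^2)


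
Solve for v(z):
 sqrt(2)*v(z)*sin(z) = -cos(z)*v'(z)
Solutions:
 v(z) = C1*cos(z)^(sqrt(2))


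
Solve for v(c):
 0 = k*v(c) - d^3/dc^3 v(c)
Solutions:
 v(c) = C1*exp(c*k^(1/3)) + C2*exp(c*k^(1/3)*(-1 + sqrt(3)*I)/2) + C3*exp(-c*k^(1/3)*(1 + sqrt(3)*I)/2)


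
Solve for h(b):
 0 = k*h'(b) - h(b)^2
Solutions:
 h(b) = -k/(C1*k + b)


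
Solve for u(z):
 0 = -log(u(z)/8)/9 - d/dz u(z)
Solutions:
 -9*Integral(1/(-log(_y) + 3*log(2)), (_y, u(z))) = C1 - z


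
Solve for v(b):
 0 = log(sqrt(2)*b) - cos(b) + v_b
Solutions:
 v(b) = C1 - b*log(b) - b*log(2)/2 + b + sin(b)


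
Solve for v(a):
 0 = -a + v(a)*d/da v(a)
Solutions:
 v(a) = -sqrt(C1 + a^2)
 v(a) = sqrt(C1 + a^2)


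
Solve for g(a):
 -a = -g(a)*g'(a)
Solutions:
 g(a) = -sqrt(C1 + a^2)
 g(a) = sqrt(C1 + a^2)


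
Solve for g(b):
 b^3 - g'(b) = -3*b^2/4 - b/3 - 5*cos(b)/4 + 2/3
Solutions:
 g(b) = C1 + b^4/4 + b^3/4 + b^2/6 - 2*b/3 + 5*sin(b)/4


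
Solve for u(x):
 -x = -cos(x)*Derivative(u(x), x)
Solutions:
 u(x) = C1 + Integral(x/cos(x), x)


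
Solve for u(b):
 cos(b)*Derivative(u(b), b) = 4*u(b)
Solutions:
 u(b) = C1*(sin(b)^2 + 2*sin(b) + 1)/(sin(b)^2 - 2*sin(b) + 1)


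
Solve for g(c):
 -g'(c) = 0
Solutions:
 g(c) = C1


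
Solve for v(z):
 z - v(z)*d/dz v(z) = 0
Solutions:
 v(z) = -sqrt(C1 + z^2)
 v(z) = sqrt(C1 + z^2)


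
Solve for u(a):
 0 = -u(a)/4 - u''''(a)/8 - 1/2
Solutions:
 u(a) = (C1*sin(2^(3/4)*a/2) + C2*cos(2^(3/4)*a/2))*exp(-2^(3/4)*a/2) + (C3*sin(2^(3/4)*a/2) + C4*cos(2^(3/4)*a/2))*exp(2^(3/4)*a/2) - 2


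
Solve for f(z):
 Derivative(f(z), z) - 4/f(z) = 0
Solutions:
 f(z) = -sqrt(C1 + 8*z)
 f(z) = sqrt(C1 + 8*z)


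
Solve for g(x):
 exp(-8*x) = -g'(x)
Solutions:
 g(x) = C1 + exp(-8*x)/8


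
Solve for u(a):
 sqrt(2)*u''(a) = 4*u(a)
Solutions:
 u(a) = C1*exp(-2^(3/4)*a) + C2*exp(2^(3/4)*a)


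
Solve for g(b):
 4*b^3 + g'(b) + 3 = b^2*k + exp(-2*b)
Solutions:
 g(b) = C1 - b^4 + b^3*k/3 - 3*b - exp(-2*b)/2


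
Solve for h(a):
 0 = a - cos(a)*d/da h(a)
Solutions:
 h(a) = C1 + Integral(a/cos(a), a)


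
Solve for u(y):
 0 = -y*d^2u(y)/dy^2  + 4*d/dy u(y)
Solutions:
 u(y) = C1 + C2*y^5


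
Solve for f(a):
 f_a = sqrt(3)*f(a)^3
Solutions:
 f(a) = -sqrt(2)*sqrt(-1/(C1 + sqrt(3)*a))/2
 f(a) = sqrt(2)*sqrt(-1/(C1 + sqrt(3)*a))/2


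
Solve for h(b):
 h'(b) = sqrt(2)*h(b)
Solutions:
 h(b) = C1*exp(sqrt(2)*b)


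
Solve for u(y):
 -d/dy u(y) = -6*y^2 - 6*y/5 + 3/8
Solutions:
 u(y) = C1 + 2*y^3 + 3*y^2/5 - 3*y/8


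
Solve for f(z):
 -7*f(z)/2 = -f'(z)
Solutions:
 f(z) = C1*exp(7*z/2)


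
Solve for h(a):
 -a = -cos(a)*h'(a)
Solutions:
 h(a) = C1 + Integral(a/cos(a), a)


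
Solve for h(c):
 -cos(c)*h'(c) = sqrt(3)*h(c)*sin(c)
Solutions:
 h(c) = C1*cos(c)^(sqrt(3))


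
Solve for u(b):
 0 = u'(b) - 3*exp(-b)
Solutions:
 u(b) = C1 - 3*exp(-b)


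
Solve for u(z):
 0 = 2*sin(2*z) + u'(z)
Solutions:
 u(z) = C1 + cos(2*z)


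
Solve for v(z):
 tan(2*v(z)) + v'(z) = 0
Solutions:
 v(z) = -asin(C1*exp(-2*z))/2 + pi/2
 v(z) = asin(C1*exp(-2*z))/2


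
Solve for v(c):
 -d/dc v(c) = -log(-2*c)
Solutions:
 v(c) = C1 + c*log(-c) + c*(-1 + log(2))


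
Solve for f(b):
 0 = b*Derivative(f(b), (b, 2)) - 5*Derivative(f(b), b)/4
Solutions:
 f(b) = C1 + C2*b^(9/4)


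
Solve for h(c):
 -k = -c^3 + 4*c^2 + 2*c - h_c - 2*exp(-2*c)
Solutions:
 h(c) = C1 - c^4/4 + 4*c^3/3 + c^2 + c*k + exp(-2*c)


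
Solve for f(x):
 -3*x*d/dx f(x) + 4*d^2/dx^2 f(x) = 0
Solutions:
 f(x) = C1 + C2*erfi(sqrt(6)*x/4)


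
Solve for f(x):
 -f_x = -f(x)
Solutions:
 f(x) = C1*exp(x)


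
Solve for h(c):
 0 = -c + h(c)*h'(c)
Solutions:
 h(c) = -sqrt(C1 + c^2)
 h(c) = sqrt(C1 + c^2)


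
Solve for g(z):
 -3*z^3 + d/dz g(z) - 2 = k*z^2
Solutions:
 g(z) = C1 + k*z^3/3 + 3*z^4/4 + 2*z


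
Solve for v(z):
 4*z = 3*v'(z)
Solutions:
 v(z) = C1 + 2*z^2/3


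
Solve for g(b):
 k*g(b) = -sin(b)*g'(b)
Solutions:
 g(b) = C1*exp(k*(-log(cos(b) - 1) + log(cos(b) + 1))/2)


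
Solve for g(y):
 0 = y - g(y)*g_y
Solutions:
 g(y) = -sqrt(C1 + y^2)
 g(y) = sqrt(C1 + y^2)


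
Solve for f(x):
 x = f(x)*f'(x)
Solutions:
 f(x) = -sqrt(C1 + x^2)
 f(x) = sqrt(C1 + x^2)


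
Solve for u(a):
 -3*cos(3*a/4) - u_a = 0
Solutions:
 u(a) = C1 - 4*sin(3*a/4)


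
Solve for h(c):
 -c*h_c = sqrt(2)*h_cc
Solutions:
 h(c) = C1 + C2*erf(2^(1/4)*c/2)


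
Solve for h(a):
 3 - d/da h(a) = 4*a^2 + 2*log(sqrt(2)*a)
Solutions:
 h(a) = C1 - 4*a^3/3 - 2*a*log(a) - a*log(2) + 5*a


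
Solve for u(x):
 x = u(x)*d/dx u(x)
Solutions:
 u(x) = -sqrt(C1 + x^2)
 u(x) = sqrt(C1 + x^2)


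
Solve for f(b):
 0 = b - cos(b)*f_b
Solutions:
 f(b) = C1 + Integral(b/cos(b), b)


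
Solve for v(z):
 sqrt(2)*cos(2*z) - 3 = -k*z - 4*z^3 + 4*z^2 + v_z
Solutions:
 v(z) = C1 + k*z^2/2 + z^4 - 4*z^3/3 - 3*z + sqrt(2)*sin(2*z)/2


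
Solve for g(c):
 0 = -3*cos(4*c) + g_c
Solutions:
 g(c) = C1 + 3*sin(4*c)/4


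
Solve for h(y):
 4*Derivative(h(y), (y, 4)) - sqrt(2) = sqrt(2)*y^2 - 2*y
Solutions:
 h(y) = C1 + C2*y + C3*y^2 + C4*y^3 + sqrt(2)*y^6/1440 - y^5/240 + sqrt(2)*y^4/96


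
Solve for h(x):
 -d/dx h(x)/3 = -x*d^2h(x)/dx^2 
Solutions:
 h(x) = C1 + C2*x^(4/3)


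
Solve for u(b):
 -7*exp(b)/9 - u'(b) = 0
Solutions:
 u(b) = C1 - 7*exp(b)/9


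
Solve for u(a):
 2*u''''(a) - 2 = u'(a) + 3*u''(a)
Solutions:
 u(a) = C1 + C2*exp(-a) + C3*exp(a*(1 - sqrt(3))/2) + C4*exp(a*(1 + sqrt(3))/2) - 2*a


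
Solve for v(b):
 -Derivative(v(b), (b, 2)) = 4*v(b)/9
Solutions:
 v(b) = C1*sin(2*b/3) + C2*cos(2*b/3)


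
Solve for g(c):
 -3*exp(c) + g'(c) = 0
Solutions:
 g(c) = C1 + 3*exp(c)


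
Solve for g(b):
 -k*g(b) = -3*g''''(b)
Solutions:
 g(b) = C1*exp(-3^(3/4)*b*k^(1/4)/3) + C2*exp(3^(3/4)*b*k^(1/4)/3) + C3*exp(-3^(3/4)*I*b*k^(1/4)/3) + C4*exp(3^(3/4)*I*b*k^(1/4)/3)


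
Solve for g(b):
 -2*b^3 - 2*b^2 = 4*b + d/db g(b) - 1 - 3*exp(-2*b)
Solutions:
 g(b) = C1 - b^4/2 - 2*b^3/3 - 2*b^2 + b - 3*exp(-2*b)/2


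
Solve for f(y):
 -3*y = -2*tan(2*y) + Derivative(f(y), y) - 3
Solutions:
 f(y) = C1 - 3*y^2/2 + 3*y - log(cos(2*y))


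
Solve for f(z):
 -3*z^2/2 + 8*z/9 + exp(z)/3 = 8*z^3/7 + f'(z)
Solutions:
 f(z) = C1 - 2*z^4/7 - z^3/2 + 4*z^2/9 + exp(z)/3


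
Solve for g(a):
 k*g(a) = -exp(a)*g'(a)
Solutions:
 g(a) = C1*exp(k*exp(-a))


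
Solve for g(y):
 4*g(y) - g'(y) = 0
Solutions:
 g(y) = C1*exp(4*y)


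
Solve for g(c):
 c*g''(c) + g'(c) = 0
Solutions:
 g(c) = C1 + C2*log(c)


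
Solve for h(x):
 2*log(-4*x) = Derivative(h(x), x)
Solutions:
 h(x) = C1 + 2*x*log(-x) + 2*x*(-1 + 2*log(2))


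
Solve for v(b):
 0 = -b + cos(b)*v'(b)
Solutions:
 v(b) = C1 + Integral(b/cos(b), b)


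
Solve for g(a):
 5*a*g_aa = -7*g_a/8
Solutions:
 g(a) = C1 + C2*a^(33/40)


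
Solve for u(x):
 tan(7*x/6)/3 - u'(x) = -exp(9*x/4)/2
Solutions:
 u(x) = C1 + 2*exp(9*x/4)/9 - 2*log(cos(7*x/6))/7


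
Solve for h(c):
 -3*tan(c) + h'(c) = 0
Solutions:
 h(c) = C1 - 3*log(cos(c))


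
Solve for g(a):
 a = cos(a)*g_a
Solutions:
 g(a) = C1 + Integral(a/cos(a), a)


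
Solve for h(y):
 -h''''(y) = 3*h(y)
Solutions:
 h(y) = (C1*sin(sqrt(2)*3^(1/4)*y/2) + C2*cos(sqrt(2)*3^(1/4)*y/2))*exp(-sqrt(2)*3^(1/4)*y/2) + (C3*sin(sqrt(2)*3^(1/4)*y/2) + C4*cos(sqrt(2)*3^(1/4)*y/2))*exp(sqrt(2)*3^(1/4)*y/2)


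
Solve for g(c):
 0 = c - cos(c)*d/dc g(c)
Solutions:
 g(c) = C1 + Integral(c/cos(c), c)


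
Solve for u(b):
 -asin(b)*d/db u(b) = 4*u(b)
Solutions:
 u(b) = C1*exp(-4*Integral(1/asin(b), b))


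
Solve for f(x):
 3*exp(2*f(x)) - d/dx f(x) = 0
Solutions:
 f(x) = log(-sqrt(-1/(C1 + 3*x))) - log(2)/2
 f(x) = log(-1/(C1 + 3*x))/2 - log(2)/2


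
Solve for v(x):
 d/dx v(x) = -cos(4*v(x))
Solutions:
 v(x) = -asin((C1 + exp(8*x))/(C1 - exp(8*x)))/4 + pi/4
 v(x) = asin((C1 + exp(8*x))/(C1 - exp(8*x)))/4


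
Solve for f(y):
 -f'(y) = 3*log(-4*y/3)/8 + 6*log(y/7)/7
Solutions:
 f(y) = C1 - 69*y*log(y)/56 + 3*y*(-14*log(2) + 7*log(3) + 23 + 16*log(7) - 7*I*pi)/56


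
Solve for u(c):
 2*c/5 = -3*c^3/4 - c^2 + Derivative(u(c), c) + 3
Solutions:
 u(c) = C1 + 3*c^4/16 + c^3/3 + c^2/5 - 3*c


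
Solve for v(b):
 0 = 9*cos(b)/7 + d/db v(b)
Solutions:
 v(b) = C1 - 9*sin(b)/7


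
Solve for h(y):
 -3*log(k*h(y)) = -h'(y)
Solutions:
 li(k*h(y))/k = C1 + 3*y


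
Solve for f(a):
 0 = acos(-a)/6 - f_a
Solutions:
 f(a) = C1 + a*acos(-a)/6 + sqrt(1 - a^2)/6


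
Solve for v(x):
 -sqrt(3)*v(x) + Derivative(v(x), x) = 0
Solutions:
 v(x) = C1*exp(sqrt(3)*x)


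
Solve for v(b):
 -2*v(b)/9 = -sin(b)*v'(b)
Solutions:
 v(b) = C1*(cos(b) - 1)^(1/9)/(cos(b) + 1)^(1/9)


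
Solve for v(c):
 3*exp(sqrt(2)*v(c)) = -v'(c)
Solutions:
 v(c) = sqrt(2)*(2*log(1/(C1 + 3*c)) - log(2))/4


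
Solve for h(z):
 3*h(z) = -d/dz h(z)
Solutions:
 h(z) = C1*exp(-3*z)


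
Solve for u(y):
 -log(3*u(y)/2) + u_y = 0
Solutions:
 Integral(1/(-log(_y) - log(3) + log(2)), (_y, u(y))) = C1 - y


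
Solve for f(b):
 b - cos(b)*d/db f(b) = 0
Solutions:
 f(b) = C1 + Integral(b/cos(b), b)


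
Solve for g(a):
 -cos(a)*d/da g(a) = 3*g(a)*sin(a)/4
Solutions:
 g(a) = C1*cos(a)^(3/4)


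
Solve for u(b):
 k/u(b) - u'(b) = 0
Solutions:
 u(b) = -sqrt(C1 + 2*b*k)
 u(b) = sqrt(C1 + 2*b*k)


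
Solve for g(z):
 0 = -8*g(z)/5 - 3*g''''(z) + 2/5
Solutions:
 g(z) = (C1*sin(15^(3/4)*2^(1/4)*z/15) + C2*cos(15^(3/4)*2^(1/4)*z/15))*exp(-15^(3/4)*2^(1/4)*z/15) + (C3*sin(15^(3/4)*2^(1/4)*z/15) + C4*cos(15^(3/4)*2^(1/4)*z/15))*exp(15^(3/4)*2^(1/4)*z/15) + 1/4


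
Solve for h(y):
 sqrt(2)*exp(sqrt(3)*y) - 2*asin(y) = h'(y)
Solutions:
 h(y) = C1 - 2*y*asin(y) - 2*sqrt(1 - y^2) + sqrt(6)*exp(sqrt(3)*y)/3


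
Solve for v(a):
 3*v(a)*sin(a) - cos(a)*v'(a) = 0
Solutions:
 v(a) = C1/cos(a)^3


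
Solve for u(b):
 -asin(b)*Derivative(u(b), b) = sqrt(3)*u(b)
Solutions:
 u(b) = C1*exp(-sqrt(3)*Integral(1/asin(b), b))


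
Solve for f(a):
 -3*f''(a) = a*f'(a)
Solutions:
 f(a) = C1 + C2*erf(sqrt(6)*a/6)


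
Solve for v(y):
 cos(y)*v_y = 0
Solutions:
 v(y) = C1


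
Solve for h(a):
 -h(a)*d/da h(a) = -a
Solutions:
 h(a) = -sqrt(C1 + a^2)
 h(a) = sqrt(C1 + a^2)


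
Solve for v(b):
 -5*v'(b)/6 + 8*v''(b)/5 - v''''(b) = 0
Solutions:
 v(b) = C1 + C2*exp(30^(1/3)*b*(16*30^(1/3)/(13*sqrt(105) + 375)^(1/3) + (13*sqrt(105) + 375)^(1/3))/60)*sin(10^(1/3)*3^(1/6)*b*(-3^(2/3)*(13*sqrt(105) + 375)^(1/3) + 48*10^(1/3)/(13*sqrt(105) + 375)^(1/3))/60) + C3*exp(30^(1/3)*b*(16*30^(1/3)/(13*sqrt(105) + 375)^(1/3) + (13*sqrt(105) + 375)^(1/3))/60)*cos(10^(1/3)*3^(1/6)*b*(-3^(2/3)*(13*sqrt(105) + 375)^(1/3) + 48*10^(1/3)/(13*sqrt(105) + 375)^(1/3))/60) + C4*exp(-30^(1/3)*b*(16*30^(1/3)/(13*sqrt(105) + 375)^(1/3) + (13*sqrt(105) + 375)^(1/3))/30)


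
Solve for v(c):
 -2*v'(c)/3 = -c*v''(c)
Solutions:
 v(c) = C1 + C2*c^(5/3)


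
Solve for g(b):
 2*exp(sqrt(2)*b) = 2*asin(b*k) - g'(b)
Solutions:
 g(b) = C1 + 2*Piecewise((b*asin(b*k) + sqrt(-b^2*k^2 + 1)/k, Ne(k, 0)), (0, True)) - sqrt(2)*exp(sqrt(2)*b)


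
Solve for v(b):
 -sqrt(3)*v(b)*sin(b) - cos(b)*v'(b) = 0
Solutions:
 v(b) = C1*cos(b)^(sqrt(3))


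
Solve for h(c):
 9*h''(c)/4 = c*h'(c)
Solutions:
 h(c) = C1 + C2*erfi(sqrt(2)*c/3)


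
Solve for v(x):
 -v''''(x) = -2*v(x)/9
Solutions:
 v(x) = C1*exp(-2^(1/4)*sqrt(3)*x/3) + C2*exp(2^(1/4)*sqrt(3)*x/3) + C3*sin(2^(1/4)*sqrt(3)*x/3) + C4*cos(2^(1/4)*sqrt(3)*x/3)


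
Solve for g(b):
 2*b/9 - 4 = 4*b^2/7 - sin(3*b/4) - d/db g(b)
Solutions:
 g(b) = C1 + 4*b^3/21 - b^2/9 + 4*b + 4*cos(3*b/4)/3


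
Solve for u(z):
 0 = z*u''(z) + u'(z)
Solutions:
 u(z) = C1 + C2*log(z)


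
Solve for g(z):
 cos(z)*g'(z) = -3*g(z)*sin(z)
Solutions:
 g(z) = C1*cos(z)^3


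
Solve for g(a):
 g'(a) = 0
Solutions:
 g(a) = C1


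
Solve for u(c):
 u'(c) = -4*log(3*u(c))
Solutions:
 Integral(1/(log(_y) + log(3)), (_y, u(c)))/4 = C1 - c


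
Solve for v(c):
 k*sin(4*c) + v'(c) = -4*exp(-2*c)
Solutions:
 v(c) = C1 + k*cos(4*c)/4 + 2*exp(-2*c)


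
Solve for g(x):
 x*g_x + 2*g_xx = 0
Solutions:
 g(x) = C1 + C2*erf(x/2)


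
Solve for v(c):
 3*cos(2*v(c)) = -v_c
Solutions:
 v(c) = -asin((C1 + exp(12*c))/(C1 - exp(12*c)))/2 + pi/2
 v(c) = asin((C1 + exp(12*c))/(C1 - exp(12*c)))/2


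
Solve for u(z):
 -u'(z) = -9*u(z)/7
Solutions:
 u(z) = C1*exp(9*z/7)


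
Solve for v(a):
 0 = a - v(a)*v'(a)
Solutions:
 v(a) = -sqrt(C1 + a^2)
 v(a) = sqrt(C1 + a^2)


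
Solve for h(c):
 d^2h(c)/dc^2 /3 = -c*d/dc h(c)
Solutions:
 h(c) = C1 + C2*erf(sqrt(6)*c/2)


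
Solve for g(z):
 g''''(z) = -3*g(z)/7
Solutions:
 g(z) = (C1*sin(sqrt(2)*3^(1/4)*7^(3/4)*z/14) + C2*cos(sqrt(2)*3^(1/4)*7^(3/4)*z/14))*exp(-sqrt(2)*3^(1/4)*7^(3/4)*z/14) + (C3*sin(sqrt(2)*3^(1/4)*7^(3/4)*z/14) + C4*cos(sqrt(2)*3^(1/4)*7^(3/4)*z/14))*exp(sqrt(2)*3^(1/4)*7^(3/4)*z/14)


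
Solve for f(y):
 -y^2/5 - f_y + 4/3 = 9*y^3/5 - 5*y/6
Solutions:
 f(y) = C1 - 9*y^4/20 - y^3/15 + 5*y^2/12 + 4*y/3


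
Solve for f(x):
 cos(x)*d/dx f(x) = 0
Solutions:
 f(x) = C1


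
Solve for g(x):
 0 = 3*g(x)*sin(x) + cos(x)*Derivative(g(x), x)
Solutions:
 g(x) = C1*cos(x)^3


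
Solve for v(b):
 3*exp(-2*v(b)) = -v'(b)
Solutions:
 v(b) = log(-sqrt(C1 - 6*b))
 v(b) = log(C1 - 6*b)/2


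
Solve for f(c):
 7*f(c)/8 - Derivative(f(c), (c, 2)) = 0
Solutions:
 f(c) = C1*exp(-sqrt(14)*c/4) + C2*exp(sqrt(14)*c/4)


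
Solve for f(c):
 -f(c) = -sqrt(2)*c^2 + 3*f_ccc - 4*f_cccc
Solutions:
 f(c) = C1*exp(c*(-2 - 11/(199 + 6*sqrt(1137))^(1/3) + (199 + 6*sqrt(1137))^(1/3))/24)*sin(sqrt(3)*c*(11/(199 + 6*sqrt(1137))^(1/3) + (199 + 6*sqrt(1137))^(1/3))/24) + C2*exp(c*(-2 - 11/(199 + 6*sqrt(1137))^(1/3) + (199 + 6*sqrt(1137))^(1/3))/24)*cos(sqrt(3)*c*(11/(199 + 6*sqrt(1137))^(1/3) + (199 + 6*sqrt(1137))^(1/3))/24) + C3*exp(c) + C4*exp(c*(-(199 + 6*sqrt(1137))^(1/3) - 1 + 11/(199 + 6*sqrt(1137))^(1/3))/12) + sqrt(2)*c^2


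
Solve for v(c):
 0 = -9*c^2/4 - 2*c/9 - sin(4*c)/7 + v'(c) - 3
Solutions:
 v(c) = C1 + 3*c^3/4 + c^2/9 + 3*c - cos(4*c)/28


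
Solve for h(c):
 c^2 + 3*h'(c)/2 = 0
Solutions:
 h(c) = C1 - 2*c^3/9


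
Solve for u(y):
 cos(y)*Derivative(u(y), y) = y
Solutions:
 u(y) = C1 + Integral(y/cos(y), y)


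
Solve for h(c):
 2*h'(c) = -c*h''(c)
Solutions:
 h(c) = C1 + C2/c


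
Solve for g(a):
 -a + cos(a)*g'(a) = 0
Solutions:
 g(a) = C1 + Integral(a/cos(a), a)


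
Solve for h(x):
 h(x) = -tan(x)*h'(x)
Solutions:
 h(x) = C1/sin(x)


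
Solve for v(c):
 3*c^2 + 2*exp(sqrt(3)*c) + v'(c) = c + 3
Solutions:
 v(c) = C1 - c^3 + c^2/2 + 3*c - 2*sqrt(3)*exp(sqrt(3)*c)/3


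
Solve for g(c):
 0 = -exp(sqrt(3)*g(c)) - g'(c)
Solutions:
 g(c) = sqrt(3)*(2*log(1/(C1 + c)) - log(3))/6


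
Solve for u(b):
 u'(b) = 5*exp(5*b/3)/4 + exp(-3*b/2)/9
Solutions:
 u(b) = C1 + 3*exp(5*b/3)/4 - 2*exp(-3*b/2)/27


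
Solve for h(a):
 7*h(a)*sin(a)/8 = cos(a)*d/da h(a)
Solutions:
 h(a) = C1/cos(a)^(7/8)


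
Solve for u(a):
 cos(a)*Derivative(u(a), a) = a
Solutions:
 u(a) = C1 + Integral(a/cos(a), a)


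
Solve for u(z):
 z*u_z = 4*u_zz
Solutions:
 u(z) = C1 + C2*erfi(sqrt(2)*z/4)


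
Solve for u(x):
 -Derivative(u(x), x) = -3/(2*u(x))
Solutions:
 u(x) = -sqrt(C1 + 3*x)
 u(x) = sqrt(C1 + 3*x)


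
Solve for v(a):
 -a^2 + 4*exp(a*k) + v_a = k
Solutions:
 v(a) = C1 + a^3/3 + a*k - 4*exp(a*k)/k


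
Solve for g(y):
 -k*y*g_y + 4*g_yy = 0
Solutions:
 g(y) = Piecewise((-sqrt(2)*sqrt(pi)*C1*erf(sqrt(2)*y*sqrt(-k)/4)/sqrt(-k) - C2, (k > 0) | (k < 0)), (-C1*y - C2, True))


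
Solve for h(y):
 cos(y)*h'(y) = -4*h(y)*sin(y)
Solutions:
 h(y) = C1*cos(y)^4


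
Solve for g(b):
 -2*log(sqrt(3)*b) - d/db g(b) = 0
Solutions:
 g(b) = C1 - 2*b*log(b) - b*log(3) + 2*b


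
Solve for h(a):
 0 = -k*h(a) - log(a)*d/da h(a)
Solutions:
 h(a) = C1*exp(-k*li(a))


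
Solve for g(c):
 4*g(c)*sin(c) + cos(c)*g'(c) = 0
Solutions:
 g(c) = C1*cos(c)^4


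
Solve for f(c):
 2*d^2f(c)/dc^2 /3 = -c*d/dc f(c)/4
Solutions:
 f(c) = C1 + C2*erf(sqrt(3)*c/4)


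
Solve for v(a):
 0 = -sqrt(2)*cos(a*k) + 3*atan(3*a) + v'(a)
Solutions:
 v(a) = C1 - 3*a*atan(3*a) + sqrt(2)*Piecewise((sin(a*k)/k, Ne(k, 0)), (a, True)) + log(9*a^2 + 1)/2


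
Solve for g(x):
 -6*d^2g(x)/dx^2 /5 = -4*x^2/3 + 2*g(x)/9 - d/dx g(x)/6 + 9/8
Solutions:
 g(x) = 6*x^2 + 9*x + (C1*sin(sqrt(935)*x/72) + C2*cos(sqrt(935)*x/72))*exp(5*x/72) - 5049/80


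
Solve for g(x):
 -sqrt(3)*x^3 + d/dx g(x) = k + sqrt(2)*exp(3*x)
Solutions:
 g(x) = C1 + k*x + sqrt(3)*x^4/4 + sqrt(2)*exp(3*x)/3


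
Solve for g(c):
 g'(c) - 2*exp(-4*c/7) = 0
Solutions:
 g(c) = C1 - 7*exp(-4*c/7)/2


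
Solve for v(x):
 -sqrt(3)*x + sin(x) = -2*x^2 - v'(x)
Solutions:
 v(x) = C1 - 2*x^3/3 + sqrt(3)*x^2/2 + cos(x)


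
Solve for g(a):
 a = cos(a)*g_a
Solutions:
 g(a) = C1 + Integral(a/cos(a), a)


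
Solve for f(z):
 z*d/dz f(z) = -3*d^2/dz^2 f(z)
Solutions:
 f(z) = C1 + C2*erf(sqrt(6)*z/6)


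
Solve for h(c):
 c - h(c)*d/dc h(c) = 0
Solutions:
 h(c) = -sqrt(C1 + c^2)
 h(c) = sqrt(C1 + c^2)


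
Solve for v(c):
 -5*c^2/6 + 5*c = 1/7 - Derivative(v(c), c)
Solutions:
 v(c) = C1 + 5*c^3/18 - 5*c^2/2 + c/7


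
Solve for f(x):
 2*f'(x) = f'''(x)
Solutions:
 f(x) = C1 + C2*exp(-sqrt(2)*x) + C3*exp(sqrt(2)*x)


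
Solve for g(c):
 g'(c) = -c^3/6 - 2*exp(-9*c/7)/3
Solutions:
 g(c) = C1 - c^4/24 + 14*exp(-9*c/7)/27


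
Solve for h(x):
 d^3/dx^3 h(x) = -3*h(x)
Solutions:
 h(x) = C3*exp(-3^(1/3)*x) + (C1*sin(3^(5/6)*x/2) + C2*cos(3^(5/6)*x/2))*exp(3^(1/3)*x/2)


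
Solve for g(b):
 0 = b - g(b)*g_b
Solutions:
 g(b) = -sqrt(C1 + b^2)
 g(b) = sqrt(C1 + b^2)


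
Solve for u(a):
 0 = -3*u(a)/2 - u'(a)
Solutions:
 u(a) = C1*exp(-3*a/2)


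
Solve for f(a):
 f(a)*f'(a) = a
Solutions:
 f(a) = -sqrt(C1 + a^2)
 f(a) = sqrt(C1 + a^2)


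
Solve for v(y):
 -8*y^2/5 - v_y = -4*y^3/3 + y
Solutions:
 v(y) = C1 + y^4/3 - 8*y^3/15 - y^2/2


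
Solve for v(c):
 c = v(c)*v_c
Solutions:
 v(c) = -sqrt(C1 + c^2)
 v(c) = sqrt(C1 + c^2)


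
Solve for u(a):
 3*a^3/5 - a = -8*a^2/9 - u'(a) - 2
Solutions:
 u(a) = C1 - 3*a^4/20 - 8*a^3/27 + a^2/2 - 2*a


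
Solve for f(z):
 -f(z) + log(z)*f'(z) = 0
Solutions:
 f(z) = C1*exp(li(z))


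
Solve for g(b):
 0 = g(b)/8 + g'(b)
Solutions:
 g(b) = C1*exp(-b/8)


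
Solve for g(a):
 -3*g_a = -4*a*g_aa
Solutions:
 g(a) = C1 + C2*a^(7/4)


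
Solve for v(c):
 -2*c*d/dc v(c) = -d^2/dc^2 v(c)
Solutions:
 v(c) = C1 + C2*erfi(c)


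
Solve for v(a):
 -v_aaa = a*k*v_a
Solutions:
 v(a) = C1 + Integral(C2*airyai(a*(-k)^(1/3)) + C3*airybi(a*(-k)^(1/3)), a)


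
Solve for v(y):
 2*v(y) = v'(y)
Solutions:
 v(y) = C1*exp(2*y)


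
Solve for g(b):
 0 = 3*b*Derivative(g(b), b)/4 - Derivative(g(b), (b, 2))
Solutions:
 g(b) = C1 + C2*erfi(sqrt(6)*b/4)


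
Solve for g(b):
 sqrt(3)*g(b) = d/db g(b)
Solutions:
 g(b) = C1*exp(sqrt(3)*b)


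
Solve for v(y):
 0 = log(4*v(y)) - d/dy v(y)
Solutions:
 -Integral(1/(log(_y) + 2*log(2)), (_y, v(y))) = C1 - y


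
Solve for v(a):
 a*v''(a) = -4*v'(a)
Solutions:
 v(a) = C1 + C2/a^3


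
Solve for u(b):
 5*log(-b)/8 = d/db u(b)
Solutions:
 u(b) = C1 + 5*b*log(-b)/8 - 5*b/8


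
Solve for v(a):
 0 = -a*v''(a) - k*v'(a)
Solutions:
 v(a) = C1 + a^(1 - re(k))*(C2*sin(log(a)*Abs(im(k))) + C3*cos(log(a)*im(k)))


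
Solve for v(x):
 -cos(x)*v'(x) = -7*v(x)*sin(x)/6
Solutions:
 v(x) = C1/cos(x)^(7/6)


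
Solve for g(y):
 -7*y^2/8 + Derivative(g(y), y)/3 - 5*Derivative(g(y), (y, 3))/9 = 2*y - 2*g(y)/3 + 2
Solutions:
 g(y) = C1*exp(-5^(1/3)*y*(5^(1/3)/(2*sqrt(55) + 15)^(1/3) + (2*sqrt(55) + 15)^(1/3))/10)*sin(sqrt(3)*5^(1/3)*y*(-(2*sqrt(55) + 15)^(1/3) + 5^(1/3)/(2*sqrt(55) + 15)^(1/3))/10) + C2*exp(-5^(1/3)*y*(5^(1/3)/(2*sqrt(55) + 15)^(1/3) + (2*sqrt(55) + 15)^(1/3))/10)*cos(sqrt(3)*5^(1/3)*y*(-(2*sqrt(55) + 15)^(1/3) + 5^(1/3)/(2*sqrt(55) + 15)^(1/3))/10) + C3*exp(5^(1/3)*y*(5^(1/3)/(2*sqrt(55) + 15)^(1/3) + (2*sqrt(55) + 15)^(1/3))/5) + 21*y^2/16 + 27*y/16 + 69/32


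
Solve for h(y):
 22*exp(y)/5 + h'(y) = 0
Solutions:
 h(y) = C1 - 22*exp(y)/5


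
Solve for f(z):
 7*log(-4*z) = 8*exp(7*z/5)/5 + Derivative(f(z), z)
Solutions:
 f(z) = C1 + 7*z*log(-z) + 7*z*(-1 + 2*log(2)) - 8*exp(7*z/5)/7


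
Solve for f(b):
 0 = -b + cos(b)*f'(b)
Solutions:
 f(b) = C1 + Integral(b/cos(b), b)


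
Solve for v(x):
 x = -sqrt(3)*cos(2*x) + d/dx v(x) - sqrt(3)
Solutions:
 v(x) = C1 + x^2/2 + sqrt(3)*(x + sin(x)*cos(x))


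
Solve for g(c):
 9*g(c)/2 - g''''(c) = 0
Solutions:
 g(c) = C1*exp(-2^(3/4)*sqrt(3)*c/2) + C2*exp(2^(3/4)*sqrt(3)*c/2) + C3*sin(2^(3/4)*sqrt(3)*c/2) + C4*cos(2^(3/4)*sqrt(3)*c/2)


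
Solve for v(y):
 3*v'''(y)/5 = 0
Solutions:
 v(y) = C1 + C2*y + C3*y^2


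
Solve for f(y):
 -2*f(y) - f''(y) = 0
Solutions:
 f(y) = C1*sin(sqrt(2)*y) + C2*cos(sqrt(2)*y)


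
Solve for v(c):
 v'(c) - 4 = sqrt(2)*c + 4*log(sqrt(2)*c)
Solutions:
 v(c) = C1 + sqrt(2)*c^2/2 + 4*c*log(c) + c*log(4)


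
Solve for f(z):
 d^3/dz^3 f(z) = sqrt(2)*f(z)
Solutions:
 f(z) = C3*exp(2^(1/6)*z) + (C1*sin(2^(1/6)*sqrt(3)*z/2) + C2*cos(2^(1/6)*sqrt(3)*z/2))*exp(-2^(1/6)*z/2)


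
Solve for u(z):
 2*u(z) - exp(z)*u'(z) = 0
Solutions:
 u(z) = C1*exp(-2*exp(-z))


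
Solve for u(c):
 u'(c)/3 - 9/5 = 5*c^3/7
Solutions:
 u(c) = C1 + 15*c^4/28 + 27*c/5


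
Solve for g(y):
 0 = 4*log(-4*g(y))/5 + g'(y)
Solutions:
 5*Integral(1/(log(-_y) + 2*log(2)), (_y, g(y)))/4 = C1 - y


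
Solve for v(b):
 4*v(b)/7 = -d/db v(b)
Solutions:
 v(b) = C1*exp(-4*b/7)


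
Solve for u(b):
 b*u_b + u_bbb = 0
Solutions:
 u(b) = C1 + Integral(C2*airyai(-b) + C3*airybi(-b), b)


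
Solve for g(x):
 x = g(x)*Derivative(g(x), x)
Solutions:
 g(x) = -sqrt(C1 + x^2)
 g(x) = sqrt(C1 + x^2)


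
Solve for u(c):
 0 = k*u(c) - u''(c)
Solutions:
 u(c) = C1*exp(-c*sqrt(k)) + C2*exp(c*sqrt(k))


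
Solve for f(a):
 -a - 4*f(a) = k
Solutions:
 f(a) = -a/4 - k/4


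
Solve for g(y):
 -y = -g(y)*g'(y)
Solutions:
 g(y) = -sqrt(C1 + y^2)
 g(y) = sqrt(C1 + y^2)


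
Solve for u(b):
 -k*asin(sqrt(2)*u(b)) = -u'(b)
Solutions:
 Integral(1/asin(sqrt(2)*_y), (_y, u(b))) = C1 + b*k


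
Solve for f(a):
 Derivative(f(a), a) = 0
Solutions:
 f(a) = C1


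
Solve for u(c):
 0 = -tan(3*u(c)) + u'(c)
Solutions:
 u(c) = -asin(C1*exp(3*c))/3 + pi/3
 u(c) = asin(C1*exp(3*c))/3


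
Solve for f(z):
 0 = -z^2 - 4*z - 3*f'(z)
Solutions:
 f(z) = C1 - z^3/9 - 2*z^2/3


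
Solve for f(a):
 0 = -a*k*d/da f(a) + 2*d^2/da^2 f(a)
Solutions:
 f(a) = Piecewise((-sqrt(pi)*C1*erf(a*sqrt(-k)/2)/sqrt(-k) - C2, (k > 0) | (k < 0)), (-C1*a - C2, True))


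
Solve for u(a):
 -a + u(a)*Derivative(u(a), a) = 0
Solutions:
 u(a) = -sqrt(C1 + a^2)
 u(a) = sqrt(C1 + a^2)


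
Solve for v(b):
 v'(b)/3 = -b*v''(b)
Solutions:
 v(b) = C1 + C2*b^(2/3)


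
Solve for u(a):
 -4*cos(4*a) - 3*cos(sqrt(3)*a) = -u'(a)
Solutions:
 u(a) = C1 + sin(4*a) + sqrt(3)*sin(sqrt(3)*a)


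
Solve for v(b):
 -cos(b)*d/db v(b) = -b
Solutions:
 v(b) = C1 + Integral(b/cos(b), b)


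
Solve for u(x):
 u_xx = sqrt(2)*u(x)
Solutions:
 u(x) = C1*exp(-2^(1/4)*x) + C2*exp(2^(1/4)*x)


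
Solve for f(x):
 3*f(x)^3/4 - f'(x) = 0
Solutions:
 f(x) = -sqrt(2)*sqrt(-1/(C1 + 3*x))
 f(x) = sqrt(2)*sqrt(-1/(C1 + 3*x))


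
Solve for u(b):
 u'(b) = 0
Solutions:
 u(b) = C1


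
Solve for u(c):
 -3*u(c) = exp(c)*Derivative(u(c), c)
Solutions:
 u(c) = C1*exp(3*exp(-c))


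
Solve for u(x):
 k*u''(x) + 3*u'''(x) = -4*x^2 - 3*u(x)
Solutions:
 u(x) = C1*exp(-x*(2*2^(1/3)*k^2/(2*k^3 + sqrt(-4*k^6 + (2*k^3 + 729)^2) + 729)^(1/3) + 2*k + 2^(2/3)*(2*k^3 + sqrt(-4*k^6 + (2*k^3 + 729)^2) + 729)^(1/3))/18) + C2*exp(x*(-8*2^(1/3)*k^2/((-1 + sqrt(3)*I)*(2*k^3 + sqrt(-4*k^6 + (2*k^3 + 729)^2) + 729)^(1/3)) - 4*k + 2^(2/3)*(2*k^3 + sqrt(-4*k^6 + (2*k^3 + 729)^2) + 729)^(1/3) - 2^(2/3)*sqrt(3)*I*(2*k^3 + sqrt(-4*k^6 + (2*k^3 + 729)^2) + 729)^(1/3))/36) + C3*exp(x*(8*2^(1/3)*k^2/((1 + sqrt(3)*I)*(2*k^3 + sqrt(-4*k^6 + (2*k^3 + 729)^2) + 729)^(1/3)) - 4*k + 2^(2/3)*(2*k^3 + sqrt(-4*k^6 + (2*k^3 + 729)^2) + 729)^(1/3) + 2^(2/3)*sqrt(3)*I*(2*k^3 + sqrt(-4*k^6 + (2*k^3 + 729)^2) + 729)^(1/3))/36) + 8*k/9 - 4*x^2/3


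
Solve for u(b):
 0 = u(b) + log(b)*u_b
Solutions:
 u(b) = C1*exp(-li(b))


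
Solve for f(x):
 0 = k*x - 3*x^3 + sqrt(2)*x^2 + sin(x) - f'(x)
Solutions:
 f(x) = C1 + k*x^2/2 - 3*x^4/4 + sqrt(2)*x^3/3 - cos(x)


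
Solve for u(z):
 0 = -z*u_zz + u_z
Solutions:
 u(z) = C1 + C2*z^2


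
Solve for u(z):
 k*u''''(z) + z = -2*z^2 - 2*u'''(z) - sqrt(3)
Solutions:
 u(z) = C1 + C2*z + C3*z^2 + C4*exp(-2*z/k) - z^5/60 + z^4*(2*k - 1)/48 + z^3*(-2*k^2 + k - 2*sqrt(3))/24


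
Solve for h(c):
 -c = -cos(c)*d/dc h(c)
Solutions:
 h(c) = C1 + Integral(c/cos(c), c)


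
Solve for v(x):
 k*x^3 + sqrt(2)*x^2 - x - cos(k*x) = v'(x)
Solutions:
 v(x) = C1 + k*x^4/4 + sqrt(2)*x^3/3 - x^2/2 - sin(k*x)/k


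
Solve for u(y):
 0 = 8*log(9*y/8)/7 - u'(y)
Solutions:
 u(y) = C1 + 8*y*log(y)/7 - 24*y*log(2)/7 - 8*y/7 + 16*y*log(3)/7


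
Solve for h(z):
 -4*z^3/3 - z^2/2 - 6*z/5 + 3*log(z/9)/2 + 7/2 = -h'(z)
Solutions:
 h(z) = C1 + z^4/3 + z^3/6 + 3*z^2/5 - 3*z*log(z)/2 - 2*z + 3*z*log(3)


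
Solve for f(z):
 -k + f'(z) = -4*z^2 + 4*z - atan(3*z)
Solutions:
 f(z) = C1 + k*z - 4*z^3/3 + 2*z^2 - z*atan(3*z) + log(9*z^2 + 1)/6


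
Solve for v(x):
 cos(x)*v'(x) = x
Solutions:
 v(x) = C1 + Integral(x/cos(x), x)


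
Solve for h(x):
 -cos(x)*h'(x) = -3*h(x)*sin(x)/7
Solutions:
 h(x) = C1/cos(x)^(3/7)


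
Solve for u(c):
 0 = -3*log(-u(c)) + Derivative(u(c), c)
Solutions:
 -li(-u(c)) = C1 + 3*c


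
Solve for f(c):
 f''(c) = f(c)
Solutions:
 f(c) = C1*exp(-c) + C2*exp(c)


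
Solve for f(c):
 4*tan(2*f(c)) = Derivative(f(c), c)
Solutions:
 f(c) = -asin(C1*exp(8*c))/2 + pi/2
 f(c) = asin(C1*exp(8*c))/2


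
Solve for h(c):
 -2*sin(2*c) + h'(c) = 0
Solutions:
 h(c) = C1 - cos(2*c)


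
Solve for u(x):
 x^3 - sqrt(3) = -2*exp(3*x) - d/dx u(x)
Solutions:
 u(x) = C1 - x^4/4 + sqrt(3)*x - 2*exp(3*x)/3


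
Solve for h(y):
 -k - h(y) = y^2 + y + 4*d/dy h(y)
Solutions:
 h(y) = C1*exp(-y/4) - k - y^2 + 7*y - 28


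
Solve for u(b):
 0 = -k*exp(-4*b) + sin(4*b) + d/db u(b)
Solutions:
 u(b) = C1 - k*exp(-4*b)/4 + cos(4*b)/4


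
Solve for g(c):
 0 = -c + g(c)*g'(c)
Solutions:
 g(c) = -sqrt(C1 + c^2)
 g(c) = sqrt(C1 + c^2)


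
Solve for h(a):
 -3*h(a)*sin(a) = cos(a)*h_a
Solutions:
 h(a) = C1*cos(a)^3


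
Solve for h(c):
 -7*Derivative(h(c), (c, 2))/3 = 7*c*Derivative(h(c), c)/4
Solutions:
 h(c) = C1 + C2*erf(sqrt(6)*c/4)


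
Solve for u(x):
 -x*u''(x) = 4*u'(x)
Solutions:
 u(x) = C1 + C2/x^3


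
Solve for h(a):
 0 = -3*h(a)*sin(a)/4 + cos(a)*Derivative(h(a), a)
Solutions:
 h(a) = C1/cos(a)^(3/4)


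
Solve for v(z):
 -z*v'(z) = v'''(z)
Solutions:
 v(z) = C1 + Integral(C2*airyai(-z) + C3*airybi(-z), z)


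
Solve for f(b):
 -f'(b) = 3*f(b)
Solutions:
 f(b) = C1*exp(-3*b)


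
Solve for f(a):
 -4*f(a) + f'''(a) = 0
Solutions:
 f(a) = C3*exp(2^(2/3)*a) + (C1*sin(2^(2/3)*sqrt(3)*a/2) + C2*cos(2^(2/3)*sqrt(3)*a/2))*exp(-2^(2/3)*a/2)


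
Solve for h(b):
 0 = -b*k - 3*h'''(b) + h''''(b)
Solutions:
 h(b) = C1 + C2*b + C3*b^2 + C4*exp(3*b) - b^4*k/72 - b^3*k/54


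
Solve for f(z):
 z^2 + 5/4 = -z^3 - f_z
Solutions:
 f(z) = C1 - z^4/4 - z^3/3 - 5*z/4


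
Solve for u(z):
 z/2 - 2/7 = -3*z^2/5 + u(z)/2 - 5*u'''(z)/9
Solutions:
 u(z) = C3*exp(30^(2/3)*z/10) + 6*z^2/5 + z + (C1*sin(3*10^(2/3)*3^(1/6)*z/20) + C2*cos(3*10^(2/3)*3^(1/6)*z/20))*exp(-30^(2/3)*z/20) - 4/7


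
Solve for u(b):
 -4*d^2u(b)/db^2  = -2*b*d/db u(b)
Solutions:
 u(b) = C1 + C2*erfi(b/2)


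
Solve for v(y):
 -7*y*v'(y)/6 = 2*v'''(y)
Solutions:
 v(y) = C1 + Integral(C2*airyai(-126^(1/3)*y/6) + C3*airybi(-126^(1/3)*y/6), y)


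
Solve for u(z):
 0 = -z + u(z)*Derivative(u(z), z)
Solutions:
 u(z) = -sqrt(C1 + z^2)
 u(z) = sqrt(C1 + z^2)


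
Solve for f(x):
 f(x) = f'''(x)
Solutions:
 f(x) = C3*exp(x) + (C1*sin(sqrt(3)*x/2) + C2*cos(sqrt(3)*x/2))*exp(-x/2)


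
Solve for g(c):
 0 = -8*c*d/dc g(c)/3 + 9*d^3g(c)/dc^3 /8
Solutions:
 g(c) = C1 + Integral(C2*airyai(4*c/3) + C3*airybi(4*c/3), c)


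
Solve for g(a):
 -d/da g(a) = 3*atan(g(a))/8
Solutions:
 Integral(1/atan(_y), (_y, g(a))) = C1 - 3*a/8


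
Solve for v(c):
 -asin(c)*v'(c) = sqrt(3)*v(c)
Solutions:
 v(c) = C1*exp(-sqrt(3)*Integral(1/asin(c), c))


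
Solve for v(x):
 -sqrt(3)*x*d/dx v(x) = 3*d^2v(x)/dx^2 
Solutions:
 v(x) = C1 + C2*erf(sqrt(2)*3^(3/4)*x/6)


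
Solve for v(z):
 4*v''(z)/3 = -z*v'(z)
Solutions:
 v(z) = C1 + C2*erf(sqrt(6)*z/4)


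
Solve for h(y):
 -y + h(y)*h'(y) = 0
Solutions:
 h(y) = -sqrt(C1 + y^2)
 h(y) = sqrt(C1 + y^2)


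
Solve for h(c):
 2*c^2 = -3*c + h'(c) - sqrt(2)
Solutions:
 h(c) = C1 + 2*c^3/3 + 3*c^2/2 + sqrt(2)*c


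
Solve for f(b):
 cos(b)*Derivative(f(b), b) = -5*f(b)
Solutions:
 f(b) = C1*sqrt(sin(b) - 1)*(sin(b)^2 - 2*sin(b) + 1)/(sqrt(sin(b) + 1)*(sin(b)^2 + 2*sin(b) + 1))
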